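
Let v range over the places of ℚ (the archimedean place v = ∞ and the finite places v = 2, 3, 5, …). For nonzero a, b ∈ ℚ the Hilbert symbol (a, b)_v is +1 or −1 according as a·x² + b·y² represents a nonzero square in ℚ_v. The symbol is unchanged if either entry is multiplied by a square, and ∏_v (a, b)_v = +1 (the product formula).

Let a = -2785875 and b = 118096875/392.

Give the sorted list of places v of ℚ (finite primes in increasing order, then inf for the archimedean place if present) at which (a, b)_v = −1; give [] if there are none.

[2, 3, 19, 23]

Mod squares: a ≡ -111435, b ≡ 41990. Check v ∈ {∞, 2, 3, 5, 7, 13, 17, 19, 23}.
v=5: a=5^3·(≡3), b=5^5·(≡3) mod 5; (3|5)=-1, (3|5)=-1; (−1)^{3·5·2}·(-1)^5·(-1)^3 = +1.
v=3: a=3^1·(≡1), b=3^2·(≡2) mod 3; (1|3)=+1, (2|3)=-1; (−1)^{1·2·1}·(+1)^2·(-1)^1 = -1.
v=2: v_2(a)=0, v_2(b)=-3; units ≡ 5, 3 (mod 8); ε·ε+αω+βω = 0·1+0·1+-3·1 ≡ 1  ⇒  (a,b)_2 = -1.
v=∞: -111435 < 0 and 41990 > 0  ⇒  (a,b)_∞ = +1.
v=7: a=7^0·(≡6), b=7^-2·(≡1) mod 7; (6|7)=-1, (1|7)=+1; (−1)^{0·-2·3}·(-1)^-2·(+1)^0 = +1.
v=19: a=19^1·(≡17), b=19^1·(≡5) mod 19; (17|19)=+1, (5|19)=+1; (−1)^{1·1·9}·(+1)^1·(+1)^1 = -1.
v=23: a=23^1·(≡16), b=23^0·(≡17) mod 23; (16|23)=+1, (17|23)=-1; (−1)^{1·0·11}·(+1)^0·(-1)^1 = -1.
v=17: a=17^1·(≡5), b=17^1·(≡12) mod 17; (5|17)=-1, (12|17)=-1; (−1)^{1·1·8}·(-1)^1·(-1)^1 = +1.
v=13: a=13^0·(≡12), b=13^1·(≡7) mod 13; (12|13)=+1, (7|13)=-1; (−1)^{0·1·6}·(+1)^1·(-1)^0 = +1.
Ram(-111435, 41990) = {2, 3, 19, 23}; no ℚ_2-point on the conic.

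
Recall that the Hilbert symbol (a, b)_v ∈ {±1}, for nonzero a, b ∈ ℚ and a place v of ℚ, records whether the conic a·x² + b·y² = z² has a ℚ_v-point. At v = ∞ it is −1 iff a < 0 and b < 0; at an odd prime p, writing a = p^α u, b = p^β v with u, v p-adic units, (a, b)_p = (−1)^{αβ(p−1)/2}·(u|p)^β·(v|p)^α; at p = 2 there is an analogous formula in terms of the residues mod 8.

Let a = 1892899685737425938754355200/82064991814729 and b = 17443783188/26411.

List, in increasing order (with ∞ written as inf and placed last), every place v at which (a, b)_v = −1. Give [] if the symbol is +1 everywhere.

Mod squares: a ≡ 3, b ≡ 4807. Check v ∈ {∞, 2, 3, 5, 7, 11, 13, 19, 23}.
v=13: a=13^4·(≡12), b=13^2·(≡12) mod 13; (12|13)=+1, (12|13)=+1; (−1)^{4·2·6}·(+1)^2·(+1)^4 = +1.
v=19: a=19^2·(≡10), b=19^1·(≡1) mod 19; (10|19)=-1, (1|19)=+1; (−1)^{2·1·9}·(-1)^1·(+1)^2 = -1.
v=11: a=11^-2·(≡5), b=11^-1·(≡6) mod 11; (5|11)=+1, (6|11)=-1; (−1)^{-2·-1·5}·(+1)^-1·(-1)^-2 = +1.
v=2: v_2(a)=14, v_2(b)=2; units ≡ 3, 7 (mod 8); ε·ε+αω+βω = 1·1+14·0+2·1 ≡ 1  ⇒  (a,b)_2 = -1.
v=3: a=3^25·(≡1), b=3^10·(≡1) mod 3; (1|3)=+1, (1|3)=+1; (−1)^{25·10·1}·(+1)^10·(+1)^25 = +1.
v=∞: 3 > 0 and 4807 > 0  ⇒  (a,b)_∞ = +1.
v=23: a=23^2·(≡18), b=23^1·(≡18) mod 23; (18|23)=+1, (18|23)=+1; (−1)^{2·1·11}·(+1)^1·(+1)^2 = +1.
v=7: a=7^-14·(≡6), b=7^-4·(≡5) mod 7; (6|7)=-1, (5|7)=-1; (−1)^{-14·-4·3}·(-1)^-4·(-1)^-14 = +1.
v=5: a=5^2·(≡2), b=5^0·(≡3) mod 5; (2|5)=-1, (3|5)=-1; (−1)^{2·0·2}·(-1)^0·(-1)^2 = +1.
|Ram(3, 4807)| = 2, even; anisotropic at {2, 19}.

[2, 19]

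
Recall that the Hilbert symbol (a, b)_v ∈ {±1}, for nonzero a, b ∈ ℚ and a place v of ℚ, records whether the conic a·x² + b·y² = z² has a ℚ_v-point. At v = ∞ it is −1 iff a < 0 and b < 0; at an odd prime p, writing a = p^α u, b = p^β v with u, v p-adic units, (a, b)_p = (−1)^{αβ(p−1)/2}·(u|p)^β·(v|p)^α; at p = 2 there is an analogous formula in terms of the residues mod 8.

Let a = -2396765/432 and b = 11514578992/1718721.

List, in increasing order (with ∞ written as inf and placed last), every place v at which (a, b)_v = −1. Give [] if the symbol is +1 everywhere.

[5, 31]

Mod squares: a ≡ -3255, b ≡ 15283. Check v ∈ {∞, 2, 3, 5, 7, 17, 19, 23, 29, 31, 47}.
v=2: v_2(a)=-4, v_2(b)=4; units ≡ 1, 3 (mod 8); ε·ε+αω+βω = 0·1+-4·1+4·0 ≡ 0  ⇒  (a,b)_2 = +1.
v=3: a=3^-3·(≡1), b=3^-2·(≡1) mod 3; (1|3)=+1, (1|3)=+1; (−1)^{-3·-2·1}·(+1)^-2·(+1)^-3 = +1.
v=7: a=7^1·(≡2), b=7^2·(≡2) mod 7; (2|7)=+1, (2|7)=+1; (−1)^{1·2·3}·(+1)^2·(+1)^1 = +1.
v=∞: -3255 < 0 and 15283 > 0  ⇒  (a,b)_∞ = +1.
v=47: a=47^2·(≡10), b=47^0·(≡12) mod 47; (10|47)=-1, (12|47)=+1; (−1)^{2·0·23}·(-1)^0·(+1)^2 = +1.
v=29: a=29^0·(≡20), b=29^1·(≡7) mod 29; (20|29)=+1, (7|29)=+1; (−1)^{0·1·14}·(+1)^1·(+1)^0 = +1.
v=5: a=5^1·(≡1), b=5^0·(≡2) mod 5; (1|5)=+1, (2|5)=-1; (−1)^{1·0·2}·(+1)^0·(-1)^1 = -1.
v=19: a=19^0·(≡2), b=19^-2·(≡16) mod 19; (2|19)=-1, (16|19)=+1; (−1)^{0·-2·9}·(-1)^-2·(+1)^0 = +1.
v=23: a=23^0·(≡10), b=23^-2·(≡20) mod 23; (10|23)=-1, (20|23)=-1; (−1)^{0·-2·11}·(-1)^-2·(-1)^0 = +1.
v=17: a=17^0·(≡2), b=17^1·(≡8) mod 17; (2|17)=+1, (8|17)=+1; (−1)^{0·1·8}·(+1)^1·(+1)^0 = +1.
v=31: a=31^1·(≡16), b=31^3·(≡10) mod 31; (16|31)=+1, (10|31)=+1; (−1)^{1·3·15}·(+1)^3·(+1)^1 = -1.
|Ram(-3255, 15283)| = 2, even; anisotropic at {5, 31}.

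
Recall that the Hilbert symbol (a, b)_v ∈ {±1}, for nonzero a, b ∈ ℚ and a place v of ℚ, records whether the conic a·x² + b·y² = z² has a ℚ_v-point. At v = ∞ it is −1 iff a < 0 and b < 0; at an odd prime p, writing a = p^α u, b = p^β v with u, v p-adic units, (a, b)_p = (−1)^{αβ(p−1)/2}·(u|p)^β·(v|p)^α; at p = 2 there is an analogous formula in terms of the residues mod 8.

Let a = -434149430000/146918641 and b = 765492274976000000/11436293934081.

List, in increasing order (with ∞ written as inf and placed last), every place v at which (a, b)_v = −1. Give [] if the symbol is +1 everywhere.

[11, 29]

(a, b) ≡ (-143, 157586) mod (ℚ^×)²; places V = {2, 3, 5, 11, 13, 17, 19, 23, 29, 31, ∞}.
(a,b)_3: α=0, u≡1; β=-4, v≡2 (mod 3); (1|3)=+1, (2|3)=-1; sign (−1)^0·+1^-4·-1^0 = +1.
(a,b)_2: α=4, β=11; u≡1, v≡1 (mod 8); ε(u)ε(v)=0·0, αω(v)=4·0, βω(u)=11·0; sum ≡ 0  ⇒  +1.
(a,b)_13: α=1, u≡6; β=1, v≡7 (mod 13); (6|13)=-1, (7|13)=-1; sign (−1)^0·-1^1·-1^1 = +1.
(a,b)_19: α=2, u≡4; β=3, v≡8 (mod 19); (4|19)=+1, (8|19)=-1; sign (−1)^0·+1^3·-1^2 = +1.
(a,b)_17: α=-2, u≡5; β=-2, v≡2 (mod 17); (5|17)=-1, (2|17)=+1; sign (−1)^0·-1^-2·+1^-2 = +1.
(a,b)_5: α=4, u≡2; β=6, v≡4 (mod 5); (2|5)=-1, (4|5)=+1; sign (−1)^0·-1^6·+1^4 = +1.
(a,b)_∞: sgn(-143)=−, sgn(157586)=+, so +1.
(a,b)_31: α=-2, u≡27; β=-4, v≡6 (mod 31); (27|31)=-1, (6|31)=-1; sign (−1)^0·-1^-4·-1^-2 = +1.
(a,b)_23: α=-2, u≡12; β=-2, v≡4 (mod 23); (12|23)=+1, (4|23)=+1; sign (−1)^0·+1^-2·+1^-2 = +1.
(a,b)_29: α=2, u≡15; β=3, v≡10 (mod 29); (15|29)=-1, (10|29)=-1; sign (−1)^0·-1^3·-1^2 = -1.
(a,b)_11: α=1, u≡9; β=1, v≡4 (mod 11); (9|11)=+1, (4|11)=+1; sign (−1)^1·+1^1·+1^1 = -1.
Ram(-143, 157586) = {11, 29}; no ℚ_11-point on the conic.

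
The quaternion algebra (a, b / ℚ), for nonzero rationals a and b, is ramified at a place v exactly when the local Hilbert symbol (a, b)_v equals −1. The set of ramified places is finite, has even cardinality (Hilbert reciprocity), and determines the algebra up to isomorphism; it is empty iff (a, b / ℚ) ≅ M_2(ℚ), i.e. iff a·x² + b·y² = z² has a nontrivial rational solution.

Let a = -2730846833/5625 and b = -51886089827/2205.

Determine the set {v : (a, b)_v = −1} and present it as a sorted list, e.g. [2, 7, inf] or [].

[5, 17, 23, inf]

(a, b) ≡ (-55913, -5311735) mod (ℚ^×)²; places V = {2, 3, 5, 7, 11, 13, 17, 19, 23, ∞}.
(a,b)_5: α=-4, u≡3; β=-1, v≡3 (mod 5); (3|5)=-1, (3|5)=-1; sign (−1)^0·-1^-1·-1^-4 = -1.
(a,b)_∞: sgn(-55913)=−, sgn(-5311735)=−, so -1.
(a,b)_3: α=-2, u≡1; β=-2, v≡2 (mod 3); (1|3)=+1, (2|3)=-1; sign (−1)^0·+1^-2·-1^-2 = +1.
(a,b)_13: α=3, u≡5; β=3, v≡11 (mod 13); (5|13)=-1, (11|13)=-1; sign (−1)^0·-1^3·-1^3 = +1.
(a,b)_7: α=0, u≡5; β=-2, v≡3 (mod 7); (5|7)=-1, (3|7)=-1; sign (−1)^0·-1^-2·-1^0 = +1.
(a,b)_17: α=3, u≡13; β=3, v≡7 (mod 17); (13|17)=+1, (7|17)=-1; sign (−1)^0·+1^3·-1^3 = -1.
(a,b)_2: α=0, β=0; u≡7, v≡1 (mod 8); ε(u)ε(v)=1·0, αω(v)=0·0, βω(u)=0·0; sum ≡ 0  ⇒  +1.
(a,b)_23: α=1, u≡10; β=1, v≡20 (mod 23); (10|23)=-1, (20|23)=-1; sign (−1)^1·-1^1·-1^1 = -1.
(a,b)_19: α=0, u≡6; β=1, v≡6 (mod 19); (6|19)=+1, (6|19)=+1; sign (−1)^0·+1^1·+1^0 = +1.
(a,b)_11: α=1, u≡8; β=1, v≡5 (mod 11); (8|11)=-1, (5|11)=+1; sign (−1)^1·-1^1·+1^1 = +1.
Ram(-55913, -5311735) = {5, 17, 23, ∞}; no ℚ_5-point on the conic.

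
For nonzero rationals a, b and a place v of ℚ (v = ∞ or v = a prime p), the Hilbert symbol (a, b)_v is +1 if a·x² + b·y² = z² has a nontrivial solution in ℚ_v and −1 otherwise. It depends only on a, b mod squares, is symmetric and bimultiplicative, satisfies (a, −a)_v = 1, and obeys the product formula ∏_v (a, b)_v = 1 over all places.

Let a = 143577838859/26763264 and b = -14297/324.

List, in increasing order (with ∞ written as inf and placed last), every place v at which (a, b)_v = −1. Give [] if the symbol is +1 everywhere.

[17, 19]

(a, b) ≡ (18354, -17) mod (ℚ^×)²; places V = {2, 3, 7, 11, 13, 17, 19, 23, 29, 31, ∞}.
(a,b)_11: α=-2, u≡10; β=0, v≡5 (mod 11); (10|11)=-1, (5|11)=+1; sign (−1)^0·-1^0·+1^-2 = +1.
(a,b)_31: α=2, u≡19; β=0, v≡4 (mod 31); (19|31)=+1, (4|31)=+1; sign (−1)^0·+1^0·+1^2 = +1.
(a,b)_3: α=-3, u≡1; β=-4, v≡1 (mod 3); (1|3)=+1, (1|3)=+1; sign (−1)^0·+1^-4·+1^-3 = +1.
(a,b)_19: α=1, u≡17; β=0, v≡10 (mod 19); (17|19)=+1, (10|19)=-1; sign (−1)^0·+1^0·-1^1 = -1.
(a,b)_2: α=-13, β=-2; u≡1, v≡7 (mod 8); ε(u)ε(v)=0·1, αω(v)=-13·0, βω(u)=-2·0; sum ≡ 0  ⇒  +1.
(a,b)_17: α=2, u≡7; β=1, v≡9 (mod 17); (7|17)=-1, (9|17)=+1; sign (−1)^0·-1^1·+1^2 = -1.
(a,b)_∞: sgn(18354)=+, sgn(-17)=−, so +1.
(a,b)_7: α=1, u≡4; β=0, v≡2 (mod 7); (4|7)=+1, (2|7)=+1; sign (−1)^0·+1^0·+1^1 = +1.
(a,b)_29: α=0, u≡27; β=2, v≡14 (mod 29); (27|29)=-1, (14|29)=-1; sign (−1)^0·-1^2·-1^0 = +1.
(a,b)_23: α=1, u≡6; β=0, v≡16 (mod 23); (6|23)=+1, (16|23)=+1; sign (−1)^0·+1^0·+1^1 = +1.
(a,b)_13: α=2, u≡5; β=0, v≡10 (mod 13); (5|13)=-1, (10|13)=+1; sign (−1)^0·-1^0·+1^2 = +1.
Ram(18354, -17) = {17, 19}; no ℚ_17-point on the conic.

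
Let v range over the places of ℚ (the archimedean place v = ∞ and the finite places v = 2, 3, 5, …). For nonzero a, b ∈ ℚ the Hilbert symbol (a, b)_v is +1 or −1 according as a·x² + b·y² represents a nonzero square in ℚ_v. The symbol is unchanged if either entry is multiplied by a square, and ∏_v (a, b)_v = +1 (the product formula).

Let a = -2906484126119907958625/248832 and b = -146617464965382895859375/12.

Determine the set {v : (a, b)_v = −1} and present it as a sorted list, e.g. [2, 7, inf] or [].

(a, b) ≡ (-70035, -2805) mod (ℚ^×)²; places V = {2, 3, 5, 7, 11, 13, 17, 23, 29, ∞}.
(a,b)_17: α=2, u≡14; β=3, v≡7 (mod 17); (14|17)=-1, (7|17)=-1; sign (−1)^0·-1^3·-1^2 = -1.
(a,b)_∞: sgn(-70035)=−, sgn(-2805)=−, so -1.
(a,b)_13: α=4, u≡12; β=2, v≡12 (mod 13); (12|13)=+1, (12|13)=+1; sign (−1)^0·+1^2·+1^4 = +1.
(a,b)_2: α=-10, β=-2; u≡5, v≡3 (mod 8); ε(u)ε(v)=0·1, αω(v)=-10·1, βω(u)=-2·1; sum ≡ 0  ⇒  +1.
(a,b)_7: α=3, u≡3; β=4, v≡1 (mod 7); (3|7)=-1, (1|7)=+1; sign (−1)^0·-1^4·+1^3 = +1.
(a,b)_5: α=3, u≡3; β=7, v≡4 (mod 5); (3|5)=-1, (4|5)=+1; sign (−1)^0·-1^7·+1^3 = -1.
(a,b)_23: α=1, u≡14; β=0, v≡2 (mod 23); (14|23)=-1, (2|23)=+1; sign (−1)^0·-1^0·+1^1 = +1.
(a,b)_3: α=-5, u≡1; β=-1, v≡1 (mod 3); (1|3)=+1, (1|3)=+1; sign (−1)^1·+1^-1·+1^-5 = -1.
(a,b)_11: α=4, u≡2; β=3, v≡3 (mod 11); (2|11)=-1, (3|11)=+1; sign (−1)^0·-1^3·+1^4 = -1.
(a,b)_29: α=3, u≡12; β=4, v≡26 (mod 29); (12|29)=-1, (26|29)=-1; sign (−1)^0·-1^4·-1^3 = -1.
(-70035, -2805 / ℚ) ramifies at {3, 5, 11, 17, 29, ∞}: a division algebra.

[3, 5, 11, 17, 29, inf]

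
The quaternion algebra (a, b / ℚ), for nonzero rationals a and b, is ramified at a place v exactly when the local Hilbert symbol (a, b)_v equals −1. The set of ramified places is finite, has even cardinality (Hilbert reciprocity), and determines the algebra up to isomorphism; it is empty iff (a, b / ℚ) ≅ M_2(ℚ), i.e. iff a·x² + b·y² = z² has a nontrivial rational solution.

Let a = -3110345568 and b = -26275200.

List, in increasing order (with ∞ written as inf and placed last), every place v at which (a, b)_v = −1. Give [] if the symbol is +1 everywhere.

[3, 7, 23, inf]

Mod squares: a ≡ -266662, b ≡ -16422. Check v ∈ {∞, 2, 3, 5, 7, 11, 17, 23, 31}.
v=2: v_2(a)=5, v_2(b)=7; units ≡ 5, 5 (mod 8); ε·ε+αω+βω = 0·0+5·1+7·1 ≡ 0  ⇒  (a,b)_2 = +1.
v=23: a=23^1·(≡17), b=23^1·(≡10) mod 23; (17|23)=-1, (10|23)=-1; (−1)^{1·1·11}·(-1)^1·(-1)^1 = -1.
v=7: a=7^0·(≡6), b=7^1·(≡3) mod 7; (6|7)=-1, (3|7)=-1; (−1)^{0·1·3}·(-1)^1·(-1)^0 = -1.
v=∞: -266662 < 0 and -16422 < 0  ⇒  (a,b)_∞ = -1.
v=17: a=17^1·(≡10), b=17^1·(≡6) mod 17; (10|17)=-1, (6|17)=-1; (−1)^{1·1·8}·(-1)^1·(-1)^1 = +1.
v=3: a=3^6·(≡2), b=3^1·(≡1) mod 3; (2|3)=-1, (1|3)=+1; (−1)^{6·1·1}·(-1)^1·(+1)^6 = -1.
v=11: a=11^1·(≡8), b=11^0·(≡5) mod 11; (8|11)=-1, (5|11)=+1; (−1)^{1·0·5}·(-1)^0·(+1)^1 = +1.
v=31: a=31^1·(≡4), b=31^0·(≡28) mod 31; (4|31)=+1, (28|31)=+1; (−1)^{1·0·15}·(+1)^0·(+1)^1 = +1.
v=5: a=5^0·(≡2), b=5^2·(≡2) mod 5; (2|5)=-1, (2|5)=-1; (−1)^{0·2·2}·(-1)^2·(-1)^0 = +1.
(-266662, -16422 / ℚ) ramifies at {3, 7, 23, ∞}: a division algebra.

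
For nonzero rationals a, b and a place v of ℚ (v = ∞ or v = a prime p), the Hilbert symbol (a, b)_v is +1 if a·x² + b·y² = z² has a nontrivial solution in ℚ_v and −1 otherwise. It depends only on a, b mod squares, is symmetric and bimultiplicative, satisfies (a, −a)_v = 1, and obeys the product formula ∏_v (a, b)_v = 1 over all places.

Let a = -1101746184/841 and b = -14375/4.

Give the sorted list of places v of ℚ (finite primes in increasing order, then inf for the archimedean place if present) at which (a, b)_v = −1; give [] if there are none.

[7, 11, 23, inf]

Mod squares: a ≡ -10626, b ≡ -23. Check v ∈ {∞, 2, 3, 5, 7, 11, 23, 29}.
v=11: a=11^1·(≡8), b=11^0·(≡6) mod 11; (8|11)=-1, (6|11)=-1; (−1)^{1·0·5}·(-1)^0·(-1)^1 = -1.
v=7: a=7^3·(≡2), b=7^0·(≡6) mod 7; (2|7)=+1, (6|7)=-1; (−1)^{3·0·3}·(+1)^0·(-1)^3 = -1.
v=5: a=5^0·(≡1), b=5^4·(≡3) mod 5; (1|5)=+1, (3|5)=-1; (−1)^{0·4·2}·(+1)^4·(-1)^0 = +1.
v=∞: -10626 < 0 and -23 < 0  ⇒  (a,b)_∞ = -1.
v=29: a=29^-2·(≡8), b=29^0·(≡24) mod 29; (8|29)=-1, (24|29)=+1; (−1)^{-2·0·14}·(-1)^0·(+1)^-2 = +1.
v=2: v_2(a)=3, v_2(b)=-2; units ≡ 7, 1 (mod 8); ε·ε+αω+βω = 1·0+3·0+-2·0 ≡ 0  ⇒  (a,b)_2 = +1.
v=23: a=23^3·(≡7), b=23^1·(≡22) mod 23; (7|23)=-1, (22|23)=-1; (−1)^{3·1·11}·(-1)^1·(-1)^3 = -1.
v=3: a=3^1·(≡1), b=3^0·(≡1) mod 3; (1|3)=+1, (1|3)=+1; (−1)^{1·0·1}·(+1)^0·(+1)^1 = +1.
|Ram(-10626, -23)| = 4, even; anisotropic at {7, 11, 23, ∞}.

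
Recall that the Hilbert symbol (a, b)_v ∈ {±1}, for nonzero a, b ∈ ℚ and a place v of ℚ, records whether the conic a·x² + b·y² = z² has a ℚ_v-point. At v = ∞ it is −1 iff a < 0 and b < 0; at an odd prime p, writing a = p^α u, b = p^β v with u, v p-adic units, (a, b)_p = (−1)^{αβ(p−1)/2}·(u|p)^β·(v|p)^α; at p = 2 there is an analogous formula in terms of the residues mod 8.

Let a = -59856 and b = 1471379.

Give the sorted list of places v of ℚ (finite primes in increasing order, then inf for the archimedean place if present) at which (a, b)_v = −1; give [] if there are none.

[2, 3, 19, 43]

Mod squares: a ≡ -3741, b ≡ 1471379. Check v ∈ {∞, 2, 3, 7, 13, 19, 23, 29, 37, 43}.
v=37: a=37^0·(≡10), b=37^1·(≡29) mod 37; (10|37)=+1, (29|37)=-1; (−1)^{0·1·18}·(+1)^1·(-1)^0 = +1.
v=∞: -3741 < 0 and 1471379 > 0  ⇒  (a,b)_∞ = +1.
v=7: a=7^0·(≡1), b=7^1·(≡1) mod 7; (1|7)=+1, (1|7)=+1; (−1)^{0·1·3}·(+1)^1·(+1)^0 = +1.
v=23: a=23^0·(≡13), b=23^1·(≡10) mod 23; (13|23)=+1, (10|23)=-1; (−1)^{0·1·11}·(+1)^1·(-1)^0 = +1.
v=13: a=13^0·(≡9), b=13^1·(≡5) mod 13; (9|13)=+1, (5|13)=-1; (−1)^{0·1·6}·(+1)^1·(-1)^0 = +1.
v=19: a=19^0·(≡13), b=19^1·(≡16) mod 19; (13|19)=-1, (16|19)=+1; (−1)^{0·1·9}·(-1)^1·(+1)^0 = -1.
v=3: a=3^1·(≡1), b=3^0·(≡2) mod 3; (1|3)=+1, (2|3)=-1; (−1)^{1·0·1}·(+1)^0·(-1)^1 = -1.
v=43: a=43^1·(≡27), b=43^0·(≡5) mod 43; (27|43)=-1, (5|43)=-1; (−1)^{1·0·21}·(-1)^0·(-1)^1 = -1.
v=29: a=29^1·(≡24), b=29^0·(≡6) mod 29; (24|29)=+1, (6|29)=+1; (−1)^{1·0·14}·(+1)^0·(+1)^1 = +1.
v=2: v_2(a)=4, v_2(b)=0; units ≡ 3, 3 (mod 8); ε·ε+αω+βω = 1·1+4·1+0·1 ≡ 1  ⇒  (a,b)_2 = -1.
(-3741, 1471379 / ℚ) ramifies at {2, 3, 19, 43}: a division algebra.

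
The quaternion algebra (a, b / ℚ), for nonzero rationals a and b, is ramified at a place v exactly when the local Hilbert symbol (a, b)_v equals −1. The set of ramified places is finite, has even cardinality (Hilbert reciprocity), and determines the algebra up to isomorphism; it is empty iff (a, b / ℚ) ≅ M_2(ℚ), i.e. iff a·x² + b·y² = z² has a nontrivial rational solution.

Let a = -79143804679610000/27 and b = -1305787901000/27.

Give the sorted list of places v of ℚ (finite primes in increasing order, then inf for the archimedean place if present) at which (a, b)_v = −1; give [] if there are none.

[2, 3, 5, 17, 19, inf]

Mod squares: a ≡ -646323, b ≡ -129030. Check v ∈ {∞, 2, 3, 5, 11, 17, 19, 23, 29}.
v=2: v_2(a)=4, v_2(b)=3; units ≡ 5, 5 (mod 8); ε·ε+αω+βω = 0·0+4·1+3·1 ≡ 1  ⇒  (a,b)_2 = -1.
v=11: a=11^2·(≡1), b=11^1·(≡10) mod 11; (1|11)=+1, (10|11)=-1; (−1)^{2·1·5}·(+1)^1·(-1)^2 = +1.
v=5: a=5^4·(≡2), b=5^3·(≡1) mod 5; (2|5)=-1, (1|5)=+1; (−1)^{4·3·2}·(-1)^3·(+1)^4 = -1.
v=19: a=19^3·(≡10), b=19^2·(≡14) mod 19; (10|19)=-1, (14|19)=-1; (−1)^{3·2·9}·(-1)^2·(-1)^3 = -1.
v=3: a=3^-3·(≡1), b=3^-3·(≡1) mod 3; (1|3)=+1, (1|3)=+1; (−1)^{-3·-3·1}·(+1)^-3·(+1)^-3 = -1.
v=17: a=17^1·(≡6), b=17^1·(≡8) mod 17; (6|17)=-1, (8|17)=+1; (−1)^{1·1·8}·(-1)^1·(+1)^1 = -1.
v=∞: -646323 < 0 and -129030 < 0  ⇒  (a,b)_∞ = -1.
v=23: a=23^1·(≡22), b=23^1·(≡9) mod 23; (22|23)=-1, (9|23)=+1; (−1)^{1·1·11}·(-1)^1·(+1)^1 = +1.
v=29: a=29^3·(≡14), b=29^2·(≡7) mod 29; (14|29)=-1, (7|29)=+1; (−1)^{3·2·14}·(-1)^2·(+1)^3 = +1.
(-646323, -129030 / ℚ) ramifies at {2, 3, 5, 17, 19, ∞}: a division algebra.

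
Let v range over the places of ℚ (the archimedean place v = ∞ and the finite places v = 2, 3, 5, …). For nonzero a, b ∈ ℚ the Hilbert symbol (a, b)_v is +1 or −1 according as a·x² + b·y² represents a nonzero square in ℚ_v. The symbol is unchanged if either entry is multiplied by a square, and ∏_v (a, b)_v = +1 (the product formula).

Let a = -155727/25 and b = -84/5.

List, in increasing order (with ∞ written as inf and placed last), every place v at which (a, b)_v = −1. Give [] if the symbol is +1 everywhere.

Mod squares: a ≡ -143, b ≡ -105. Check v ∈ {∞, 2, 3, 5, 7, 11, 13}.
v=5: a=5^-2·(≡3), b=5^-1·(≡1) mod 5; (3|5)=-1, (1|5)=+1; (−1)^{-2·-1·2}·(-1)^-1·(+1)^-2 = -1.
v=13: a=13^1·(≡6), b=13^0·(≡4) mod 13; (6|13)=-1, (4|13)=+1; (−1)^{1·0·6}·(-1)^0·(+1)^1 = +1.
v=3: a=3^2·(≡1), b=3^1·(≡1) mod 3; (1|3)=+1, (1|3)=+1; (−1)^{2·1·1}·(+1)^1·(+1)^2 = +1.
v=2: v_2(a)=0, v_2(b)=2; units ≡ 1, 7 (mod 8); ε·ε+αω+βω = 0·1+0·0+2·0 ≡ 0  ⇒  (a,b)_2 = +1.
v=∞: -143 < 0 and -105 < 0  ⇒  (a,b)_∞ = -1.
v=7: a=7^0·(≡4), b=7^1·(≡6) mod 7; (4|7)=+1, (6|7)=-1; (−1)^{0·1·3}·(+1)^1·(-1)^0 = +1.
v=11: a=11^3·(≡5), b=11^0·(≡3) mod 11; (5|11)=+1, (3|11)=+1; (−1)^{3·0·5}·(+1)^0·(+1)^3 = +1.
(-143, -105 / ℚ) ramifies at {5, ∞}: a division algebra.

[5, inf]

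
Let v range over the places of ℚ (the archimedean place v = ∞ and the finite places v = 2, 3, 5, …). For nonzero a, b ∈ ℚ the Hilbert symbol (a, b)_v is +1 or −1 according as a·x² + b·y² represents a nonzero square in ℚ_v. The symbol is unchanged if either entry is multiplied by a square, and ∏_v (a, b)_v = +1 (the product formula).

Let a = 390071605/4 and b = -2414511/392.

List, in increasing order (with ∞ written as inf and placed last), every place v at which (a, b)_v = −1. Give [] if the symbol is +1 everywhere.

[2, 5, 7, 31]

Mod squares: a ≡ 7960645, b ≡ -638. Check v ∈ {∞, 2, 3, 5, 7, 11, 23, 29, 31}.
v=23: a=23^1·(≡14), b=23^0·(≡6) mod 23; (14|23)=-1, (6|23)=+1; (−1)^{1·0·11}·(-1)^0·(+1)^1 = +1.
v=3: a=3^0·(≡1), b=3^2·(≡1) mod 3; (1|3)=+1, (1|3)=+1; (−1)^{0·2·1}·(+1)^2·(+1)^0 = +1.
v=29: a=29^1·(≡13), b=29^3·(≡5) mod 29; (13|29)=+1, (5|29)=+1; (−1)^{1·3·14}·(+1)^3·(+1)^1 = +1.
v=31: a=31^1·(≡6), b=31^0·(≡21) mod 31; (6|31)=-1, (21|31)=-1; (−1)^{1·0·15}·(-1)^0·(-1)^1 = -1.
v=7: a=7^3·(≡2), b=7^-2·(≡6) mod 7; (2|7)=+1, (6|7)=-1; (−1)^{3·-2·3}·(+1)^-2·(-1)^3 = -1.
v=∞: 7960645 > 0 and -638 < 0  ⇒  (a,b)_∞ = +1.
v=11: a=11^1·(≡9), b=11^1·(≡10) mod 11; (9|11)=+1, (10|11)=-1; (−1)^{1·1·5}·(+1)^1·(-1)^1 = +1.
v=2: v_2(a)=-2, v_2(b)=-3; units ≡ 5, 1 (mod 8); ε·ε+αω+βω = 0·0+-2·0+-3·1 ≡ 1  ⇒  (a,b)_2 = -1.
v=5: a=5^1·(≡4), b=5^0·(≡2) mod 5; (4|5)=+1, (2|5)=-1; (−1)^{1·0·2}·(+1)^0·(-1)^1 = -1.
Ram(7960645, -638) = {2, 5, 7, 31}; no ℚ_2-point on the conic.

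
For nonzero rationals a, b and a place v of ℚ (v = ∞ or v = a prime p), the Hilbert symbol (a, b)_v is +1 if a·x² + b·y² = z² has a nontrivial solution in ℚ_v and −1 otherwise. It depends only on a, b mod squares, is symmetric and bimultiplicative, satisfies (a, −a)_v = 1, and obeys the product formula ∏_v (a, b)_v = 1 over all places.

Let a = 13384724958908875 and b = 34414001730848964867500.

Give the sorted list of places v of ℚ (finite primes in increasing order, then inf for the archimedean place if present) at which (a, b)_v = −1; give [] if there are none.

[2, 5, 11, 29]

(a, b) ≡ (32395, 7163) mod (ℚ^×)²; places V = {2, 5, 11, 13, 19, 29, 31, ∞}.
(a,b)_∞: sgn(32395)=+, sgn(7163)=+, so +1.
(a,b)_5: α=3, u≡1; β=4, v≡3 (mod 5); (1|5)=+1, (3|5)=-1; sign (−1)^0·+1^4·-1^3 = -1.
(a,b)_13: α=2, u≡3; β=3, v≡7 (mod 13); (3|13)=+1, (7|13)=-1; sign (−1)^0·+1^3·-1^2 = +1.
(a,b)_11: α=3, u≡6; β=4, v≡6 (mod 11); (6|11)=-1, (6|11)=-1; sign (−1)^0·-1^4·-1^3 = -1.
(a,b)_31: α=3, u≡11; β=4, v≡10 (mod 31); (11|31)=-1, (10|31)=+1; sign (−1)^0·-1^4·+1^3 = +1.
(a,b)_2: α=0, β=2; u≡3, v≡3 (mod 8); ε(u)ε(v)=1·1, αω(v)=0·1, βω(u)=2·1; sum ≡ 1  ⇒  -1.
(a,b)_29: α=2, u≡17; β=3, v≡3 (mod 29); (17|29)=-1, (3|29)=-1; sign (−1)^0·-1^3·-1^2 = -1.
(a,b)_19: α=1, u≡15; β=1, v≡7 (mod 19); (15|19)=-1, (7|19)=+1; sign (−1)^1·-1^1·+1^1 = +1.
Ram(32395, 7163) = {2, 5, 11, 29}; no ℚ_2-point on the conic.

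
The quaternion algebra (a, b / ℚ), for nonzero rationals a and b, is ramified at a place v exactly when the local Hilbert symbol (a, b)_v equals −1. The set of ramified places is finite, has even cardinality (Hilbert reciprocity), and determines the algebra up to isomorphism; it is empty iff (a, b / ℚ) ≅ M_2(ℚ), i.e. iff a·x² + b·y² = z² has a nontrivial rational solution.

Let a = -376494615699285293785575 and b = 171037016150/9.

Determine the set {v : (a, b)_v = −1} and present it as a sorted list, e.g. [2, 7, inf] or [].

[11, 17]

(a, b) ≡ (-143, 374) mod (ℚ^×)²; places V = {2, 3, 5, 7, 11, 13, 17, 47, ∞}.
(a,b)_∞: sgn(-143)=−, sgn(374)=+, so +1.
(a,b)_7: α=4, u≡4; β=2, v≡3 (mod 7); (4|7)=+1, (3|7)=-1; sign (−1)^0·+1^2·-1^4 = +1.
(a,b)_2: α=0, β=1; u≡1, v≡3 (mod 8); ε(u)ε(v)=0·1, αω(v)=0·1, βω(u)=1·0; sum ≡ 0  ⇒  +1.
(a,b)_13: α=5, u≡6; β=2, v≡1 (mod 13); (6|13)=-1, (1|13)=+1; sign (−1)^0·-1^2·+1^5 = +1.
(a,b)_5: α=2, u≡2; β=2, v≡4 (mod 5); (2|5)=-1, (4|5)=+1; sign (−1)^0·-1^2·+1^2 = +1.
(a,b)_17: α=2, u≡14; β=1, v≡10 (mod 17); (14|17)=-1, (10|17)=-1; sign (−1)^0·-1^1·-1^2 = -1.
(a,b)_47: α=4, u≡22; β=2, v≡44 (mod 47); (22|47)=-1, (44|47)=-1; sign (−1)^0·-1^2·-1^4 = +1.
(a,b)_3: α=2, u≡1; β=-2, v≡2 (mod 3); (1|3)=+1, (2|3)=-1; sign (−1)^0·+1^-2·-1^2 = +1.
(a,b)_11: α=3, u≡4; β=1, v≡5 (mod 11); (4|11)=+1, (5|11)=+1; sign (−1)^1·+1^1·+1^3 = -1.
|Ram(-143, 374)| = 2, even; anisotropic at {11, 17}.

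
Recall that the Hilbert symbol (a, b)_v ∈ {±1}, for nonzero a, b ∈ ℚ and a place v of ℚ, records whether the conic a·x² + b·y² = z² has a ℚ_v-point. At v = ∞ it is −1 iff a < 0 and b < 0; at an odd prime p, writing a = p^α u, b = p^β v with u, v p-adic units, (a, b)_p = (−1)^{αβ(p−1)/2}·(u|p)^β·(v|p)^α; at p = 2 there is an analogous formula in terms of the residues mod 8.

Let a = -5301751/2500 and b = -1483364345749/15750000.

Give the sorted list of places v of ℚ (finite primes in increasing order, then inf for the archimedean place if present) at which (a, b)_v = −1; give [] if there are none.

[41, inf]

Mod squares: a ≡ -108199, b ≡ -8323. Check v ∈ {∞, 2, 3, 5, 7, 11, 13, 19, 29, 41}.
v=11: a=11^0·(≡6), b=11^2·(≡5) mod 11; (6|11)=-1, (5|11)=+1; (−1)^{0·2·5}·(-1)^2·(+1)^0 = +1.
v=∞: -108199 < 0 and -8323 < 0  ⇒  (a,b)_∞ = -1.
v=7: a=7^3·(≡6), b=7^-1·(≡2) mod 7; (6|7)=-1, (2|7)=+1; (−1)^{3·-1·3}·(-1)^-1·(+1)^3 = +1.
v=3: a=3^0·(≡2), b=3^-2·(≡2) mod 3; (2|3)=-1, (2|3)=-1; (−1)^{0·-2·1}·(-1)^-2·(-1)^0 = +1.
v=19: a=19^0·(≡6), b=19^2·(≡13) mod 19; (6|19)=+1, (13|19)=-1; (−1)^{0·2·9}·(+1)^2·(-1)^0 = +1.
v=29: a=29^1·(≡14), b=29^1·(≡8) mod 29; (14|29)=-1, (8|29)=-1; (−1)^{1·1·14}·(-1)^1·(-1)^1 = +1.
v=41: a=41^1·(≡38), b=41^1·(≡9) mod 41; (38|41)=-1, (9|41)=+1; (−1)^{1·1·20}·(-1)^1·(+1)^1 = -1.
v=5: a=5^-4·(≡1), b=5^-6·(≡2) mod 5; (1|5)=+1, (2|5)=-1; (−1)^{-4·-6·2}·(+1)^-6·(-1)^-4 = +1.
v=2: v_2(a)=-2, v_2(b)=-4; units ≡ 1, 5 (mod 8); ε·ε+αω+βω = 0·0+-2·1+-4·0 ≡ 0  ⇒  (a,b)_2 = +1.
v=13: a=13^1·(≡12), b=13^4·(≡12) mod 13; (12|13)=+1, (12|13)=+1; (−1)^{1·4·6}·(+1)^4·(+1)^1 = +1.
(-108199, -8323 / ℚ) ramifies at {41, ∞}: a division algebra.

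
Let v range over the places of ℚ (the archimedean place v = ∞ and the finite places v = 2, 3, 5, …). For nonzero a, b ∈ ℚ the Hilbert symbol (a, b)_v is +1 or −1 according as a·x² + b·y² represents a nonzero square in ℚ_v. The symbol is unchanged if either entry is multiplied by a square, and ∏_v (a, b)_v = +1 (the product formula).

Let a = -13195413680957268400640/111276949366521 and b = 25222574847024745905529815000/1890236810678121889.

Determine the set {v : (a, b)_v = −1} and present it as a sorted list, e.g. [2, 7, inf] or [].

Mod squares: a ≡ -10010, b ≡ 6. Check v ∈ {∞, 2, 3, 5, 7, 11, 13, 17, 19, 23}.
v=19: a=19^2·(≡3), b=19^0·(≡11) mod 19; (3|19)=-1, (11|19)=+1; (−1)^{2·0·9}·(-1)^0·(+1)^2 = +1.
v=2: v_2(a)=9, v_2(b)=3; units ≡ 3, 3 (mod 8); ε·ε+αω+βω = 1·1+9·1+3·1 ≡ 1  ⇒  (a,b)_2 = -1.
v=5: a=5^1·(≡2), b=5^4·(≡1) mod 5; (2|5)=-1, (1|5)=+1; (−1)^{1·4·2}·(-1)^4·(+1)^1 = +1.
v=23: a=23^-6·(≡3), b=23^-8·(≡2) mod 23; (3|23)=+1, (2|23)=+1; (−1)^{-6·-8·11}·(+1)^-8·(+1)^-6 = +1.
v=3: a=3^-2·(≡1), b=3^1·(≡2) mod 3; (1|3)=+1, (2|3)=-1; (−1)^{-2·1·1}·(+1)^1·(-1)^-2 = +1.
v=17: a=17^-4·(≡12), b=17^-6·(≡3) mod 17; (12|17)=-1, (3|17)=-1; (−1)^{-4·-6·8}·(-1)^-6·(-1)^-4 = +1.
v=11: a=11^5·(≡3), b=11^6·(≡6) mod 11; (3|11)=+1, (6|11)=-1; (−1)^{5·6·5}·(+1)^6·(-1)^5 = -1.
v=∞: -10010 < 0 and 6 > 0  ⇒  (a,b)_∞ = +1.
v=7: a=7^9·(≡5), b=7^16·(≡5) mod 7; (5|7)=-1, (5|7)=-1; (−1)^{9·16·3}·(-1)^16·(-1)^9 = -1.
v=13: a=13^3·(≡9), b=13^4·(≡2) mod 13; (9|13)=+1, (2|13)=-1; (−1)^{3·4·6}·(+1)^4·(-1)^3 = -1.
Ram(-10010, 6) = {2, 7, 11, 13}; no ℚ_2-point on the conic.

[2, 7, 11, 13]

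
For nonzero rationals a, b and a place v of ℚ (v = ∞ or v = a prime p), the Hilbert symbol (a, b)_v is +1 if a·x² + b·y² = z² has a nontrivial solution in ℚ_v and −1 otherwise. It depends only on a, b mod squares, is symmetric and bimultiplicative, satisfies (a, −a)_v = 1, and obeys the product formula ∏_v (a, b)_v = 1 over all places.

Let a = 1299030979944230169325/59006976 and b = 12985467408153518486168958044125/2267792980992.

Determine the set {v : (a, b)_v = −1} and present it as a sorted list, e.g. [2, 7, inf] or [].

[5, 13]

Mod squares: a ≡ 78, b ≡ 13195. Check v ∈ {∞, 2, 3, 5, 7, 11, 13, 19, 23, 29}.
v=7: a=7^-4·(≡4), b=7^-5·(≡4) mod 7; (4|7)=+1, (4|7)=+1; (−1)^{-4·-5·3}·(+1)^-5·(+1)^-4 = +1.
v=19: a=19^8·(≡15), b=19^12·(≡4) mod 19; (15|19)=-1, (4|19)=+1; (−1)^{8·12·9}·(-1)^12·(+1)^8 = +1.
v=∞: 78 > 0 and 13195 > 0  ⇒  (a,b)_∞ = +1.
v=29: a=29^2·(≡24), b=29^3·(≡23) mod 29; (24|29)=+1, (23|29)=+1; (−1)^{2·3·14}·(+1)^3·(+1)^2 = +1.
v=5: a=5^2·(≡3), b=5^3·(≡4) mod 5; (3|5)=-1, (4|5)=+1; (−1)^{2·3·2}·(-1)^3·(+1)^2 = -1.
v=2: v_2(a)=-13, v_2(b)=-10; units ≡ 7, 3 (mod 8); ε·ε+αω+βω = 1·1+-13·1+-10·0 ≡ 0  ⇒  (a,b)_2 = +1.
v=23: a=23^4·(≡9), b=23^6·(≡2) mod 23; (9|23)=+1, (2|23)=+1; (−1)^{4·6·11}·(+1)^6·(+1)^4 = +1.
v=3: a=3^-1·(≡2), b=3^-2·(≡1) mod 3; (2|3)=-1, (1|3)=+1; (−1)^{-1·-2·1}·(-1)^-2·(+1)^-1 = +1.
v=11: a=11^0·(≡3), b=11^-4·(≡6) mod 11; (3|11)=+1, (6|11)=-1; (−1)^{0·-4·5}·(+1)^-4·(-1)^0 = +1.
v=13: a=13^1·(≡5), b=13^1·(≡10) mod 13; (5|13)=-1, (10|13)=+1; (−1)^{1·1·6}·(-1)^1·(+1)^1 = -1.
(78, 13195 / ℚ) ramifies at {5, 13}: a division algebra.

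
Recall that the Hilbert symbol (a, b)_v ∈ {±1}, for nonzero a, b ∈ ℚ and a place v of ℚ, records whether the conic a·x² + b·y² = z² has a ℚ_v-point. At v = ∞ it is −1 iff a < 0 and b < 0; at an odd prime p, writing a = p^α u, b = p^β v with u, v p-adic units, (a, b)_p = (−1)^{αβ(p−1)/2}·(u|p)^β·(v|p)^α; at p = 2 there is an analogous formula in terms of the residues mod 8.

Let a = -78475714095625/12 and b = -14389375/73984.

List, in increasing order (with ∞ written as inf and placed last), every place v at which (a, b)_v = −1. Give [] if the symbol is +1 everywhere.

[3, 7, 11, 13, 23, inf]

Mod squares: a ≡ -2451, b ≡ -23023. Check v ∈ {∞, 2, 3, 5, 7, 11, 13, 17, 19, 23, 43}.
v=13: a=13^0·(≡2), b=13^1·(≡10) mod 13; (2|13)=-1, (10|13)=+1; (−1)^{0·1·6}·(-1)^1·(+1)^0 = -1.
v=23: a=23^2·(≡14), b=23^1·(≡20) mod 23; (14|23)=-1, (20|23)=-1; (−1)^{2·1·11}·(-1)^1·(-1)^2 = -1.
v=11: a=11^2·(≡7), b=11^1·(≡8) mod 11; (7|11)=-1, (8|11)=-1; (−1)^{2·1·5}·(-1)^1·(-1)^2 = -1.
v=2: v_2(a)=-2, v_2(b)=-8; units ≡ 5, 1 (mod 8); ε·ε+αω+βω = 0·0+-2·0+-8·1 ≡ 0  ⇒  (a,b)_2 = +1.
v=∞: -2451 < 0 and -23023 < 0  ⇒  (a,b)_∞ = -1.
v=17: a=17^0·(≡11), b=17^-2·(≡3) mod 17; (11|17)=-1, (3|17)=-1; (−1)^{0·-2·8}·(-1)^-2·(-1)^0 = +1.
v=7: a=7^4·(≡5), b=7^1·(≡2) mod 7; (5|7)=-1, (2|7)=+1; (−1)^{4·1·3}·(-1)^1·(+1)^4 = -1.
v=19: a=19^1·(≡1), b=19^0·(≡5) mod 19; (1|19)=+1, (5|19)=+1; (−1)^{1·0·9}·(+1)^0·(+1)^1 = +1.
v=43: a=43^1·(≡34), b=43^0·(≡15) mod 43; (34|43)=-1, (15|43)=+1; (−1)^{1·0·21}·(-1)^0·(+1)^1 = +1.
v=3: a=3^-1·(≡2), b=3^0·(≡2) mod 3; (2|3)=-1, (2|3)=-1; (−1)^{-1·0·1}·(-1)^0·(-1)^-1 = -1.
v=5: a=5^4·(≡1), b=5^4·(≡3) mod 5; (1|5)=+1, (3|5)=-1; (−1)^{4·4·2}·(+1)^4·(-1)^4 = +1.
|Ram(-2451, -23023)| = 6, even; anisotropic at {3, 7, 11, 13, 23, ∞}.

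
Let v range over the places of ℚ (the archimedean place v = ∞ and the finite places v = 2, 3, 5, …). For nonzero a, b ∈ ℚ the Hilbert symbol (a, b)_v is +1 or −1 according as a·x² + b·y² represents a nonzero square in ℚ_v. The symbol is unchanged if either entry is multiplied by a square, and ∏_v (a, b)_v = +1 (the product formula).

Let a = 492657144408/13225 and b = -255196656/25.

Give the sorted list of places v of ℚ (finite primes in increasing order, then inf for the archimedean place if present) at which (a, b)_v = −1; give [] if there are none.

[3, 13]

Mod squares: a ≡ 102, b ≡ -2431. Check v ∈ {∞, 2, 3, 5, 11, 13, 17, 23}.
v=17: a=17^1·(≡10), b=17^1·(≡14) mod 17; (10|17)=-1, (14|17)=-1; (−1)^{1·1·8}·(-1)^1·(-1)^1 = +1.
v=2: v_2(a)=3, v_2(b)=4; units ≡ 3, 1 (mod 8); ε·ε+αω+βω = 1·0+3·0+4·1 ≡ 0  ⇒  (a,b)_2 = +1.
v=∞: 102 > 0 and -2431 < 0  ⇒  (a,b)_∞ = +1.
v=13: a=13^2·(≡2), b=13^1·(≡5) mod 13; (2|13)=-1, (5|13)=-1; (−1)^{2·1·6}·(-1)^1·(-1)^2 = -1.
v=23: a=23^-2·(≡21), b=23^0·(≡14) mod 23; (21|23)=-1, (14|23)=-1; (−1)^{-2·0·11}·(-1)^0·(-1)^-2 = +1.
v=3: a=3^11·(≡1), b=3^8·(≡2) mod 3; (1|3)=+1, (2|3)=-1; (−1)^{11·8·1}·(+1)^8·(-1)^11 = -1.
v=5: a=5^-2·(≡2), b=5^-2·(≡4) mod 5; (2|5)=-1, (4|5)=+1; (−1)^{-2·-2·2}·(-1)^-2·(+1)^-2 = +1.
v=11: a=11^2·(≡5), b=11^1·(≡10) mod 11; (5|11)=+1, (10|11)=-1; (−1)^{2·1·5}·(+1)^1·(-1)^2 = +1.
(102, -2431 / ℚ) ramifies at {3, 13}: a division algebra.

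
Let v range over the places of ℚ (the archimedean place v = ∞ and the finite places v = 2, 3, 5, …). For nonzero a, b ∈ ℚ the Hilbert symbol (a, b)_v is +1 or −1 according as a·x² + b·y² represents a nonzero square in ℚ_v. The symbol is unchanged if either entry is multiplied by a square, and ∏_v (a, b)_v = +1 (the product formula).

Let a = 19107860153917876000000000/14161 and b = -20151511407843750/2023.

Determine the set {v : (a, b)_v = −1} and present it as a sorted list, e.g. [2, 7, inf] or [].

[2, 11]

Mod squares: a ≡ 60610, b ≡ -154. Check v ∈ {∞, 2, 3, 5, 7, 11, 17, 19, 23, 29}.
v=7: a=7^-2·(≡1), b=7^-1·(≡5) mod 7; (1|7)=+1, (5|7)=-1; (−1)^{-2·-1·3}·(+1)^-1·(-1)^-2 = +1.
v=23: a=23^2·(≡5), b=23^2·(≡22) mod 23; (5|23)=-1, (22|23)=-1; (−1)^{2·2·11}·(-1)^2·(-1)^2 = +1.
v=∞: 60610 > 0 and -154 < 0  ⇒  (a,b)_∞ = +1.
v=17: a=17^-2·(≡5), b=17^-2·(≡15) mod 17; (5|17)=-1, (15|17)=+1; (−1)^{-2·-2·8}·(-1)^-2·(+1)^-2 = +1.
v=11: a=11^7·(≡6), b=11^5·(≡10) mod 11; (6|11)=-1, (10|11)=-1; (−1)^{7·5·5}·(-1)^5·(-1)^7 = -1.
v=29: a=29^3·(≡8), b=29^2·(≡25) mod 29; (8|29)=-1, (25|29)=+1; (−1)^{3·2·14}·(-1)^2·(+1)^3 = +1.
v=19: a=19^1·(≡17), b=19^0·(≡7) mod 19; (17|19)=+1, (7|19)=+1; (−1)^{1·0·9}·(+1)^0·(+1)^1 = +1.
v=5: a=5^9·(≡2), b=5^6·(≡1) mod 5; (2|5)=-1, (1|5)=+1; (−1)^{9·6·2}·(-1)^6·(+1)^9 = +1.
v=2: v_2(a)=11, v_2(b)=1; units ≡ 1, 3 (mod 8); ε·ε+αω+βω = 0·1+11·1+1·0 ≡ 1  ⇒  (a,b)_2 = -1.
v=3: a=3^0·(≡1), b=3^2·(≡2) mod 3; (1|3)=+1, (2|3)=-1; (−1)^{0·2·1}·(+1)^2·(-1)^0 = +1.
Ram(60610, -154) = {2, 11}; no ℚ_2-point on the conic.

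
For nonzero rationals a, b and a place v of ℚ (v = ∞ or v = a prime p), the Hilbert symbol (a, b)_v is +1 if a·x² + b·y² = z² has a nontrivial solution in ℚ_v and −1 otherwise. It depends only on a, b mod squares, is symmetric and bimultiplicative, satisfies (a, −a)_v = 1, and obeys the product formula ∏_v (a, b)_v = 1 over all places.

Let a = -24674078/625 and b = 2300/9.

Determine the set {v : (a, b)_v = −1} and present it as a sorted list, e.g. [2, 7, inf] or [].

Mod squares: a ≡ -203918, b ≡ 23. Check v ∈ {∞, 2, 3, 5, 11, 13, 23, 31}.
v=∞: -203918 < 0 and 23 > 0  ⇒  (a,b)_∞ = +1.
v=2: v_2(a)=1, v_2(b)=2; units ≡ 1, 7 (mod 8); ε·ε+αω+βω = 0·1+1·0+2·0 ≡ 0  ⇒  (a,b)_2 = +1.
v=31: a=31^1·(≡16), b=31^0·(≡11) mod 31; (16|31)=+1, (11|31)=-1; (−1)^{1·0·15}·(+1)^0·(-1)^1 = -1.
v=5: a=5^-4·(≡2), b=5^2·(≡3) mod 5; (2|5)=-1, (3|5)=-1; (−1)^{-4·2·2}·(-1)^2·(-1)^-4 = +1.
v=13: a=13^1·(≡7), b=13^0·(≡10) mod 13; (7|13)=-1, (10|13)=+1; (−1)^{1·0·6}·(-1)^0·(+1)^1 = +1.
v=11: a=11^3·(≡7), b=11^0·(≡5) mod 11; (7|11)=-1, (5|11)=+1; (−1)^{3·0·5}·(-1)^0·(+1)^3 = +1.
v=23: a=23^1·(≡18), b=23^1·(≡6) mod 23; (18|23)=+1, (6|23)=+1; (−1)^{1·1·11}·(+1)^1·(+1)^1 = -1.
v=3: a=3^0·(≡1), b=3^-2·(≡2) mod 3; (1|3)=+1, (2|3)=-1; (−1)^{0·-2·1}·(+1)^-2·(-1)^0 = +1.
Ram(-203918, 23) = {23, 31}; no ℚ_23-point on the conic.

[23, 31]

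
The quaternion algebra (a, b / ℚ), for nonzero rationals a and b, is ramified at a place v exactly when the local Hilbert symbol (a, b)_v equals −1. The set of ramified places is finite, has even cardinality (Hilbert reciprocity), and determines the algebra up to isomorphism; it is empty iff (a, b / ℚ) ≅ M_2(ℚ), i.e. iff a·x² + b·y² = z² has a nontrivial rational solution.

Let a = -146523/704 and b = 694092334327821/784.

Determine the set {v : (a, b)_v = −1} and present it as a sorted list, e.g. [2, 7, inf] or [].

(a, b) ≡ (-33, 221) mod (ℚ^×)²; places V = {2, 3, 7, 11, 13, 17, ∞}.
(a,b)_7: α=0, u≡2; β=-2, v≡1 (mod 7); (2|7)=+1, (1|7)=+1; sign (−1)^0·+1^-2·+1^0 = +1.
(a,b)_∞: sgn(-33)=−, sgn(221)=+, so +1.
(a,b)_17: α=2, u≡15; β=3, v≡16 (mod 17); (15|17)=+1, (16|17)=+1; sign (−1)^0·+1^3·+1^2 = +1.
(a,b)_3: α=1, u≡1; β=12, v≡2 (mod 3); (1|3)=+1, (2|3)=-1; sign (−1)^0·+1^12·-1^1 = -1.
(a,b)_13: α=2, u≡2; β=3, v≡12 (mod 13); (2|13)=-1, (12|13)=+1; sign (−1)^0·-1^3·+1^2 = -1.
(a,b)_2: α=-6, β=-4; u≡7, v≡5 (mod 8); ε(u)ε(v)=1·0, αω(v)=-6·1, βω(u)=-4·0; sum ≡ 0  ⇒  +1.
(a,b)_11: α=-1, u≡7; β=2, v≡3 (mod 11); (7|11)=-1, (3|11)=+1; sign (−1)^0·-1^2·+1^-1 = +1.
|Ram(-33, 221)| = 2, even; anisotropic at {3, 13}.

[3, 13]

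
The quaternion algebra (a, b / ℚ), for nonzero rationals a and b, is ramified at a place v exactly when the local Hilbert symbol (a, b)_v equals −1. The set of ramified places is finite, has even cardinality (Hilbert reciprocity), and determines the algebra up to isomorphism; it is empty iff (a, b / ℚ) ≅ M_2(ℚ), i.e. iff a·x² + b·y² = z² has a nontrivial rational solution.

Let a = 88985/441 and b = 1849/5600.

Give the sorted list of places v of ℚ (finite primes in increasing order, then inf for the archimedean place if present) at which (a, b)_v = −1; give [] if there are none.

[]

(a, b) ≡ (65, 14) mod (ℚ^×)²; places V = {2, 3, 5, 7, 13, 37, 43, ∞}.
(a,b)_13: α=1, u≡6; β=0, v≡12 (mod 13); (6|13)=-1, (12|13)=+1; sign (−1)^0·-1^0·+1^1 = +1.
(a,b)_7: α=-2, u≡4; β=-1, v≡4 (mod 7); (4|7)=+1, (4|7)=+1; sign (−1)^0·+1^-1·+1^-2 = +1.
(a,b)_∞: sgn(65)=+, sgn(14)=+, so +1.
(a,b)_43: α=0, u≡29; β=2, v≡13 (mod 43); (29|43)=-1, (13|43)=+1; sign (−1)^0·-1^2·+1^0 = +1.
(a,b)_2: α=0, β=-5; u≡1, v≡7 (mod 8); ε(u)ε(v)=0·1, αω(v)=0·0, βω(u)=-5·0; sum ≡ 0  ⇒  +1.
(a,b)_5: α=1, u≡2; β=-2, v≡1 (mod 5); (2|5)=-1, (1|5)=+1; sign (−1)^0·-1^-2·+1^1 = +1.
(a,b)_37: α=2, u≡3; β=0, v≡17 (mod 37); (3|37)=+1, (17|37)=-1; sign (−1)^0·+1^0·-1^2 = +1.
(a,b)_3: α=-2, u≡2; β=0, v≡2 (mod 3); (2|3)=-1, (2|3)=-1; sign (−1)^0·-1^0·-1^-2 = +1.
Ram(a, b) = ∅: the form 65·x² + 14·y² − z² is isotropic over every ℚ_v, so by Hasse–Minkowski it is isotropic over ℚ.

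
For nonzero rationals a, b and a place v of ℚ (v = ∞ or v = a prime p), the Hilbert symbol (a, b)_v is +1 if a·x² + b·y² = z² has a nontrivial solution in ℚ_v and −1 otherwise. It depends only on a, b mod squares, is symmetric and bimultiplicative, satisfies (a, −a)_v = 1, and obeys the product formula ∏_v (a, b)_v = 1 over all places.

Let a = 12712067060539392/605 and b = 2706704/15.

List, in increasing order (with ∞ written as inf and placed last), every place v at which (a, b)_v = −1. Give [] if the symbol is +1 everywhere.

[7, 11]

(a, b) ≡ (10, 15015) mod (ℚ^×)²; places V = {2, 3, 5, 7, 11, 13, ∞}.
(a,b)_13: α=6, u≡9; β=3, v≡5 (mod 13); (9|13)=+1, (5|13)=-1; sign (−1)^0·+1^3·-1^6 = +1.
(a,b)_∞: sgn(10)=+, sgn(15015)=+, so +1.
(a,b)_11: α=-2, u≡8; β=1, v≡4 (mod 11); (8|11)=-1, (4|11)=+1; sign (−1)^0·-1^1·+1^-2 = -1.
(a,b)_7: α=2, u≡6; β=1, v≡6 (mod 7); (6|7)=-1, (6|7)=-1; sign (−1)^0·-1^1·-1^2 = -1.
(a,b)_3: α=8, u≡1; β=-1, v≡1 (mod 3); (1|3)=+1, (1|3)=+1; sign (−1)^0·+1^-1·+1^8 = +1.
(a,b)_5: α=-1, u≡2; β=-1, v≡3 (mod 5); (2|5)=-1, (3|5)=-1; sign (−1)^0·-1^-1·-1^-1 = +1.
(a,b)_2: α=13, β=4; u≡5, v≡7 (mod 8); ε(u)ε(v)=0·1, αω(v)=13·0, βω(u)=4·1; sum ≡ 0  ⇒  +1.
|Ram(10, 15015)| = 2, even; anisotropic at {7, 11}.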